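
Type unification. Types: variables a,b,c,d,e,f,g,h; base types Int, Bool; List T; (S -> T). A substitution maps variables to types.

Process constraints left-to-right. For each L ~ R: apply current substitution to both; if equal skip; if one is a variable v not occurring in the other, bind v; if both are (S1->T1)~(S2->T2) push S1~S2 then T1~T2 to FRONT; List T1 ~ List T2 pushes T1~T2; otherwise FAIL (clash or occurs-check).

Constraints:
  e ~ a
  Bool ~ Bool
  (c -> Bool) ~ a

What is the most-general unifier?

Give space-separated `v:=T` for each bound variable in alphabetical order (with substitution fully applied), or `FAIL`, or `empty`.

Answer: a:=(c -> Bool) e:=(c -> Bool)

Derivation:
step 1: unify e ~ a  [subst: {-} | 2 pending]
  bind e := a
step 2: unify Bool ~ Bool  [subst: {e:=a} | 1 pending]
  -> identical, skip
step 3: unify (c -> Bool) ~ a  [subst: {e:=a} | 0 pending]
  bind a := (c -> Bool)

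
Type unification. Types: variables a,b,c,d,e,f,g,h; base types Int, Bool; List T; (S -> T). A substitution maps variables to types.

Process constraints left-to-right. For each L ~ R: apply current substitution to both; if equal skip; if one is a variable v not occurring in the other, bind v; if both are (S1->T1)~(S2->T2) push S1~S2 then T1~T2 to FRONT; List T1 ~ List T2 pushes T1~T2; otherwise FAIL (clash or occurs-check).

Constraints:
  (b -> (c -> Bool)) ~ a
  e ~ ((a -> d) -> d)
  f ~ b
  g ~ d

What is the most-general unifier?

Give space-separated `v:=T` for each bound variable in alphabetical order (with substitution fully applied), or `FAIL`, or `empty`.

step 1: unify (b -> (c -> Bool)) ~ a  [subst: {-} | 3 pending]
  bind a := (b -> (c -> Bool))
step 2: unify e ~ (((b -> (c -> Bool)) -> d) -> d)  [subst: {a:=(b -> (c -> Bool))} | 2 pending]
  bind e := (((b -> (c -> Bool)) -> d) -> d)
step 3: unify f ~ b  [subst: {a:=(b -> (c -> Bool)), e:=(((b -> (c -> Bool)) -> d) -> d)} | 1 pending]
  bind f := b
step 4: unify g ~ d  [subst: {a:=(b -> (c -> Bool)), e:=(((b -> (c -> Bool)) -> d) -> d), f:=b} | 0 pending]
  bind g := d

Answer: a:=(b -> (c -> Bool)) e:=(((b -> (c -> Bool)) -> d) -> d) f:=b g:=d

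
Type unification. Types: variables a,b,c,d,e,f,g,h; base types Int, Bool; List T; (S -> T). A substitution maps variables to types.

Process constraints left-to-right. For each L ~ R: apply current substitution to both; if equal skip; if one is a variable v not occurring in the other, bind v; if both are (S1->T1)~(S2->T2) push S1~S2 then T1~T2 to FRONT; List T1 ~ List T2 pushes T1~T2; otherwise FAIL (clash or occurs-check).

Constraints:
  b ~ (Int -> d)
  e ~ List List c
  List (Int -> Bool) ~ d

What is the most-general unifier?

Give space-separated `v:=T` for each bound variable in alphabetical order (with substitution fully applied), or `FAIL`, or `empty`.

step 1: unify b ~ (Int -> d)  [subst: {-} | 2 pending]
  bind b := (Int -> d)
step 2: unify e ~ List List c  [subst: {b:=(Int -> d)} | 1 pending]
  bind e := List List c
step 3: unify List (Int -> Bool) ~ d  [subst: {b:=(Int -> d), e:=List List c} | 0 pending]
  bind d := List (Int -> Bool)

Answer: b:=(Int -> List (Int -> Bool)) d:=List (Int -> Bool) e:=List List c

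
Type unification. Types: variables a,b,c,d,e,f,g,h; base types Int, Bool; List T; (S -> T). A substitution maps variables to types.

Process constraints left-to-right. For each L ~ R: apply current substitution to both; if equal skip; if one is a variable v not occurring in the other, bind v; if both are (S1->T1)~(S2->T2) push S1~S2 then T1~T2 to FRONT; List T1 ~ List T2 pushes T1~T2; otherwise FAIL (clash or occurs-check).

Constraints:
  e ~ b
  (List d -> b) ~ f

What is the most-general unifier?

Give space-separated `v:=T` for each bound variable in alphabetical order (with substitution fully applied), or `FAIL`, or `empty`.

Answer: e:=b f:=(List d -> b)

Derivation:
step 1: unify e ~ b  [subst: {-} | 1 pending]
  bind e := b
step 2: unify (List d -> b) ~ f  [subst: {e:=b} | 0 pending]
  bind f := (List d -> b)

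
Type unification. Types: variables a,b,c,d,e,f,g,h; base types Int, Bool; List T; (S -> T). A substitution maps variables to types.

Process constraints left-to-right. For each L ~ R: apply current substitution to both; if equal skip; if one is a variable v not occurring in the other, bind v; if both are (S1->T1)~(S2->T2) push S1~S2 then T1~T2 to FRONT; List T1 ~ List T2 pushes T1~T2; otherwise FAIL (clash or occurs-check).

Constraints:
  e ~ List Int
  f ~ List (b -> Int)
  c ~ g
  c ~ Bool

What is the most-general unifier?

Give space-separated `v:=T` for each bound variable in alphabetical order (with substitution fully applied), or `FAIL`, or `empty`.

step 1: unify e ~ List Int  [subst: {-} | 3 pending]
  bind e := List Int
step 2: unify f ~ List (b -> Int)  [subst: {e:=List Int} | 2 pending]
  bind f := List (b -> Int)
step 3: unify c ~ g  [subst: {e:=List Int, f:=List (b -> Int)} | 1 pending]
  bind c := g
step 4: unify g ~ Bool  [subst: {e:=List Int, f:=List (b -> Int), c:=g} | 0 pending]
  bind g := Bool

Answer: c:=Bool e:=List Int f:=List (b -> Int) g:=Bool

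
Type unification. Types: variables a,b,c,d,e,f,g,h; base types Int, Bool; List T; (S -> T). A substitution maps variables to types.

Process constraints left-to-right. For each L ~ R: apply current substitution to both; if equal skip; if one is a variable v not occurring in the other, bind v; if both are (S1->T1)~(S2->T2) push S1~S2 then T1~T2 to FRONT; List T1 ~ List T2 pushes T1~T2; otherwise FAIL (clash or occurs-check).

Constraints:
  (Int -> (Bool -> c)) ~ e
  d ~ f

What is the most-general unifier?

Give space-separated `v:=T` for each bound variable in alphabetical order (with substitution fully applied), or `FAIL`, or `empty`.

step 1: unify (Int -> (Bool -> c)) ~ e  [subst: {-} | 1 pending]
  bind e := (Int -> (Bool -> c))
step 2: unify d ~ f  [subst: {e:=(Int -> (Bool -> c))} | 0 pending]
  bind d := f

Answer: d:=f e:=(Int -> (Bool -> c))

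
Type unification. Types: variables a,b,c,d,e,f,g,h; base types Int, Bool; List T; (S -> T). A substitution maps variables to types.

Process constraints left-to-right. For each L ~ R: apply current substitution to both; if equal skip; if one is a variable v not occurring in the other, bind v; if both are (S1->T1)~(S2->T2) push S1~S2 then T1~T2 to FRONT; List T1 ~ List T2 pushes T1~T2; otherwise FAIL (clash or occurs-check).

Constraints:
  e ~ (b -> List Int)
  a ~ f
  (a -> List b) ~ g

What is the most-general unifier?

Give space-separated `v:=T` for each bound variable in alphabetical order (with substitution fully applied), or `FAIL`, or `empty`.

step 1: unify e ~ (b -> List Int)  [subst: {-} | 2 pending]
  bind e := (b -> List Int)
step 2: unify a ~ f  [subst: {e:=(b -> List Int)} | 1 pending]
  bind a := f
step 3: unify (f -> List b) ~ g  [subst: {e:=(b -> List Int), a:=f} | 0 pending]
  bind g := (f -> List b)

Answer: a:=f e:=(b -> List Int) g:=(f -> List b)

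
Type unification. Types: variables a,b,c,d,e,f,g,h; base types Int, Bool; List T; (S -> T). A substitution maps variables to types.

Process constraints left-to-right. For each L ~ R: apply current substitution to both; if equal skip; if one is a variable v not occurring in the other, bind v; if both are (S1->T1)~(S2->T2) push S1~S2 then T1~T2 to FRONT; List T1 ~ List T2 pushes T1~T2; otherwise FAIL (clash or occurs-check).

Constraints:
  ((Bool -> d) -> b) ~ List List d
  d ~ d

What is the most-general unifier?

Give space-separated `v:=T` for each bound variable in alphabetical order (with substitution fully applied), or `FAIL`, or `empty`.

step 1: unify ((Bool -> d) -> b) ~ List List d  [subst: {-} | 1 pending]
  clash: ((Bool -> d) -> b) vs List List d

Answer: FAIL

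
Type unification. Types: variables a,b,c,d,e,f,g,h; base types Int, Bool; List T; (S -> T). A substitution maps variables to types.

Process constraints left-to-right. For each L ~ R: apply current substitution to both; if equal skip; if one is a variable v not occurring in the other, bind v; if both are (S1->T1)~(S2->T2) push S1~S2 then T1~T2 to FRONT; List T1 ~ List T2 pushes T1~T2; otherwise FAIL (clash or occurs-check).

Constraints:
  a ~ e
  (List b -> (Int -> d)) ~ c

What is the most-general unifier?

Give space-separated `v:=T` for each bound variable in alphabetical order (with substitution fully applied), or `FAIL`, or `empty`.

step 1: unify a ~ e  [subst: {-} | 1 pending]
  bind a := e
step 2: unify (List b -> (Int -> d)) ~ c  [subst: {a:=e} | 0 pending]
  bind c := (List b -> (Int -> d))

Answer: a:=e c:=(List b -> (Int -> d))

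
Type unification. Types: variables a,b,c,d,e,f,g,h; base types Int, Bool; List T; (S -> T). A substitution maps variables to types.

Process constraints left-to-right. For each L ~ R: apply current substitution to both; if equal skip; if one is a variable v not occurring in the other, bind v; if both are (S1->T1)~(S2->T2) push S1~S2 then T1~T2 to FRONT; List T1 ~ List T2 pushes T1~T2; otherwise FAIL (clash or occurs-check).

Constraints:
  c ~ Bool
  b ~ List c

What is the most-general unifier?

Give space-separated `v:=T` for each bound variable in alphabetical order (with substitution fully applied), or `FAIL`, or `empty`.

Answer: b:=List Bool c:=Bool

Derivation:
step 1: unify c ~ Bool  [subst: {-} | 1 pending]
  bind c := Bool
step 2: unify b ~ List Bool  [subst: {c:=Bool} | 0 pending]
  bind b := List Bool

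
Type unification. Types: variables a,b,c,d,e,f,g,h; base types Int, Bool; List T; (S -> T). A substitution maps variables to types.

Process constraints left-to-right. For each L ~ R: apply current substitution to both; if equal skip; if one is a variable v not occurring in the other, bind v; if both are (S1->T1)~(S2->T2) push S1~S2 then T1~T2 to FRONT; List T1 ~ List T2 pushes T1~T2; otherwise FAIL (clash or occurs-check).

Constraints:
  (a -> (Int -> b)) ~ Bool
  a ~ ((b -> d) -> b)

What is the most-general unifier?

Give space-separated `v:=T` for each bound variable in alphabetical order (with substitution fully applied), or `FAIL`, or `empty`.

Answer: FAIL

Derivation:
step 1: unify (a -> (Int -> b)) ~ Bool  [subst: {-} | 1 pending]
  clash: (a -> (Int -> b)) vs Bool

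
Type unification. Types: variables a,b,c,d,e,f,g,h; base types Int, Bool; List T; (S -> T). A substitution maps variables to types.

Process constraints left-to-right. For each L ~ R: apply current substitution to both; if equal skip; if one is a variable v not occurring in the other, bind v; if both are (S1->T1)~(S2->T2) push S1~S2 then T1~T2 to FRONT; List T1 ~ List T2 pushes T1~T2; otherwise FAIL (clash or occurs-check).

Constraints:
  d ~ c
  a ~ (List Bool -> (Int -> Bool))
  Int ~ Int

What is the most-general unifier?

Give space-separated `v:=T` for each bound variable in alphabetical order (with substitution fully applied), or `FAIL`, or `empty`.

Answer: a:=(List Bool -> (Int -> Bool)) d:=c

Derivation:
step 1: unify d ~ c  [subst: {-} | 2 pending]
  bind d := c
step 2: unify a ~ (List Bool -> (Int -> Bool))  [subst: {d:=c} | 1 pending]
  bind a := (List Bool -> (Int -> Bool))
step 3: unify Int ~ Int  [subst: {d:=c, a:=(List Bool -> (Int -> Bool))} | 0 pending]
  -> identical, skip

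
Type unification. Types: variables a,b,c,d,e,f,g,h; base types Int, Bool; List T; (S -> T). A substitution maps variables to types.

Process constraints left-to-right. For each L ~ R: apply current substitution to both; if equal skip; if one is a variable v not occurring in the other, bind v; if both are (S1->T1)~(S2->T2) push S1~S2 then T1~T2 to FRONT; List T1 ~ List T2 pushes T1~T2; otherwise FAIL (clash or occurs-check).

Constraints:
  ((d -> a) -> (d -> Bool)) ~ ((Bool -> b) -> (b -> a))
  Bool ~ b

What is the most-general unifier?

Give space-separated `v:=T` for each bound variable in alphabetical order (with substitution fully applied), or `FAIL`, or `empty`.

Answer: a:=Bool b:=Bool d:=Bool

Derivation:
step 1: unify ((d -> a) -> (d -> Bool)) ~ ((Bool -> b) -> (b -> a))  [subst: {-} | 1 pending]
  -> decompose arrow: push (d -> a)~(Bool -> b), (d -> Bool)~(b -> a)
step 2: unify (d -> a) ~ (Bool -> b)  [subst: {-} | 2 pending]
  -> decompose arrow: push d~Bool, a~b
step 3: unify d ~ Bool  [subst: {-} | 3 pending]
  bind d := Bool
step 4: unify a ~ b  [subst: {d:=Bool} | 2 pending]
  bind a := b
step 5: unify (Bool -> Bool) ~ (b -> b)  [subst: {d:=Bool, a:=b} | 1 pending]
  -> decompose arrow: push Bool~b, Bool~b
step 6: unify Bool ~ b  [subst: {d:=Bool, a:=b} | 2 pending]
  bind b := Bool
step 7: unify Bool ~ Bool  [subst: {d:=Bool, a:=b, b:=Bool} | 1 pending]
  -> identical, skip
step 8: unify Bool ~ Bool  [subst: {d:=Bool, a:=b, b:=Bool} | 0 pending]
  -> identical, skip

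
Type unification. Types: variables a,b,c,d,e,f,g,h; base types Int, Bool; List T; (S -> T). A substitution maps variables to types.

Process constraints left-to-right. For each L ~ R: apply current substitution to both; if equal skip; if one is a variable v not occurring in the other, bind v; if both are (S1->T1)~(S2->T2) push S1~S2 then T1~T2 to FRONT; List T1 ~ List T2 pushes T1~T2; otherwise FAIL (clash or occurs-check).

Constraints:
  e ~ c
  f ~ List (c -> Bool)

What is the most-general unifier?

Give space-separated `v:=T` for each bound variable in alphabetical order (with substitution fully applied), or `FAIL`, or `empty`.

Answer: e:=c f:=List (c -> Bool)

Derivation:
step 1: unify e ~ c  [subst: {-} | 1 pending]
  bind e := c
step 2: unify f ~ List (c -> Bool)  [subst: {e:=c} | 0 pending]
  bind f := List (c -> Bool)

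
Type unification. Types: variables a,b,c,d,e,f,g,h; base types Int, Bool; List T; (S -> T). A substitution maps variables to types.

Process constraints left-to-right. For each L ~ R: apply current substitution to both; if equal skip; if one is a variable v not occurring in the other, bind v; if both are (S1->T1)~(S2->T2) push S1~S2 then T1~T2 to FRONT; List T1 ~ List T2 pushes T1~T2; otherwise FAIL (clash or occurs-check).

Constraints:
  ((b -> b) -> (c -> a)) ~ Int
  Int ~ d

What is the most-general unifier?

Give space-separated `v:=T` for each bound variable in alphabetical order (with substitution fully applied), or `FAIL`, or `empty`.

Answer: FAIL

Derivation:
step 1: unify ((b -> b) -> (c -> a)) ~ Int  [subst: {-} | 1 pending]
  clash: ((b -> b) -> (c -> a)) vs Int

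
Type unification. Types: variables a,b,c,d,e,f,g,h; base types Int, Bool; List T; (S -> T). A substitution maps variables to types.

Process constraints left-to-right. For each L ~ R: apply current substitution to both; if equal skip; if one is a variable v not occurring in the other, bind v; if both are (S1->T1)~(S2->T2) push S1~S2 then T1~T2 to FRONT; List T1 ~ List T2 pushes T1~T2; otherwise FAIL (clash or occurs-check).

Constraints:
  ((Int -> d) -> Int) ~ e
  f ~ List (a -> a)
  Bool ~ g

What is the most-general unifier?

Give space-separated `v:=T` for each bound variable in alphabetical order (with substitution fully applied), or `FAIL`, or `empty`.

step 1: unify ((Int -> d) -> Int) ~ e  [subst: {-} | 2 pending]
  bind e := ((Int -> d) -> Int)
step 2: unify f ~ List (a -> a)  [subst: {e:=((Int -> d) -> Int)} | 1 pending]
  bind f := List (a -> a)
step 3: unify Bool ~ g  [subst: {e:=((Int -> d) -> Int), f:=List (a -> a)} | 0 pending]
  bind g := Bool

Answer: e:=((Int -> d) -> Int) f:=List (a -> a) g:=Bool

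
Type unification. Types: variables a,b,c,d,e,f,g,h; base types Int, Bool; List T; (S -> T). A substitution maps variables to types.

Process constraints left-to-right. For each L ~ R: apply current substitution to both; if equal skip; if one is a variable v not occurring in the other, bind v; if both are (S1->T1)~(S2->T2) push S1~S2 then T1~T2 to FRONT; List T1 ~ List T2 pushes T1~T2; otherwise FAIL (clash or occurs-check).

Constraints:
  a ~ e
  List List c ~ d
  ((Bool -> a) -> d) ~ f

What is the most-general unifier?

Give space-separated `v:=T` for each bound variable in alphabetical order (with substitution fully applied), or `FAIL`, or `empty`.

step 1: unify a ~ e  [subst: {-} | 2 pending]
  bind a := e
step 2: unify List List c ~ d  [subst: {a:=e} | 1 pending]
  bind d := List List c
step 3: unify ((Bool -> e) -> List List c) ~ f  [subst: {a:=e, d:=List List c} | 0 pending]
  bind f := ((Bool -> e) -> List List c)

Answer: a:=e d:=List List c f:=((Bool -> e) -> List List c)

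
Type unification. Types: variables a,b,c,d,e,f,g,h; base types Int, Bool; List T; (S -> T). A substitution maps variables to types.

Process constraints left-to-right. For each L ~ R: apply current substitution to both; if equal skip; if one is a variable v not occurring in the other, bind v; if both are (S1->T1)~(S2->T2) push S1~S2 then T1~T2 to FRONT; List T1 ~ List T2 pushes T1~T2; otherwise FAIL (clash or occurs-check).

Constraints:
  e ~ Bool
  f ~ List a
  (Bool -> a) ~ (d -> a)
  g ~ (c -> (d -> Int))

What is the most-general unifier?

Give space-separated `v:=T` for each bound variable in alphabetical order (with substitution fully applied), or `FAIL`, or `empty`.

step 1: unify e ~ Bool  [subst: {-} | 3 pending]
  bind e := Bool
step 2: unify f ~ List a  [subst: {e:=Bool} | 2 pending]
  bind f := List a
step 3: unify (Bool -> a) ~ (d -> a)  [subst: {e:=Bool, f:=List a} | 1 pending]
  -> decompose arrow: push Bool~d, a~a
step 4: unify Bool ~ d  [subst: {e:=Bool, f:=List a} | 2 pending]
  bind d := Bool
step 5: unify a ~ a  [subst: {e:=Bool, f:=List a, d:=Bool} | 1 pending]
  -> identical, skip
step 6: unify g ~ (c -> (Bool -> Int))  [subst: {e:=Bool, f:=List a, d:=Bool} | 0 pending]
  bind g := (c -> (Bool -> Int))

Answer: d:=Bool e:=Bool f:=List a g:=(c -> (Bool -> Int))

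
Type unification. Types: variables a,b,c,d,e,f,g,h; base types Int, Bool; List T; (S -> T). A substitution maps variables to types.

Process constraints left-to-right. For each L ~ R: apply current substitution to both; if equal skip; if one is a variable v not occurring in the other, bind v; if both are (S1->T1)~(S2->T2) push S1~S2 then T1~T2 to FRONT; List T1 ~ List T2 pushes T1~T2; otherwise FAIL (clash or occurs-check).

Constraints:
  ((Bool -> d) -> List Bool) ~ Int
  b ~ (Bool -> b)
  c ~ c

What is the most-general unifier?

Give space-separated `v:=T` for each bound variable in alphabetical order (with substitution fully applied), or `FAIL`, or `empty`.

step 1: unify ((Bool -> d) -> List Bool) ~ Int  [subst: {-} | 2 pending]
  clash: ((Bool -> d) -> List Bool) vs Int

Answer: FAIL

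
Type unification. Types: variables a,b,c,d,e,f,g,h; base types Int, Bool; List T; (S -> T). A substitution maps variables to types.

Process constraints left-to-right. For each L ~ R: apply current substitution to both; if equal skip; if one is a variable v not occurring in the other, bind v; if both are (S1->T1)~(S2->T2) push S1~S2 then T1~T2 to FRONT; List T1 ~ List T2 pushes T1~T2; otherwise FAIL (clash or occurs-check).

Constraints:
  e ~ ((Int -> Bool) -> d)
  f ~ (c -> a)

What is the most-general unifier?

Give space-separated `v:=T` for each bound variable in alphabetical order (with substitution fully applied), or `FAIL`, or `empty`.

step 1: unify e ~ ((Int -> Bool) -> d)  [subst: {-} | 1 pending]
  bind e := ((Int -> Bool) -> d)
step 2: unify f ~ (c -> a)  [subst: {e:=((Int -> Bool) -> d)} | 0 pending]
  bind f := (c -> a)

Answer: e:=((Int -> Bool) -> d) f:=(c -> a)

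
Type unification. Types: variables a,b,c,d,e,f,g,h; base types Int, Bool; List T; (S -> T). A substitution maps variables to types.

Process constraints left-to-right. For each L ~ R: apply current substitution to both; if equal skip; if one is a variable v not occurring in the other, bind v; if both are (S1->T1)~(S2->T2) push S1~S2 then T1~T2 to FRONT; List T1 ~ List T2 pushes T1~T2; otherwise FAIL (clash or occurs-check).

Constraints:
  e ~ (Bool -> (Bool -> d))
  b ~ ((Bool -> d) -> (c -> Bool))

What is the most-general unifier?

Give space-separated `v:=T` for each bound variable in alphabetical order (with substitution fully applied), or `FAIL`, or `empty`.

Answer: b:=((Bool -> d) -> (c -> Bool)) e:=(Bool -> (Bool -> d))

Derivation:
step 1: unify e ~ (Bool -> (Bool -> d))  [subst: {-} | 1 pending]
  bind e := (Bool -> (Bool -> d))
step 2: unify b ~ ((Bool -> d) -> (c -> Bool))  [subst: {e:=(Bool -> (Bool -> d))} | 0 pending]
  bind b := ((Bool -> d) -> (c -> Bool))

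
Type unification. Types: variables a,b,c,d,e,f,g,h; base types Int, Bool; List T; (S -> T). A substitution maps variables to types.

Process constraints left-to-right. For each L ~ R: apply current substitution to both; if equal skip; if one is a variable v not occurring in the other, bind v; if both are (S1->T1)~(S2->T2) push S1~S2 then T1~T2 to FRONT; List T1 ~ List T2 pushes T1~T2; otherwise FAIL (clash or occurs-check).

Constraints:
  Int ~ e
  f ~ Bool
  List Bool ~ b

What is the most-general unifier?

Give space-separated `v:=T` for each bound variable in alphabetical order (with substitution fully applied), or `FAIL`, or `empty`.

Answer: b:=List Bool e:=Int f:=Bool

Derivation:
step 1: unify Int ~ e  [subst: {-} | 2 pending]
  bind e := Int
step 2: unify f ~ Bool  [subst: {e:=Int} | 1 pending]
  bind f := Bool
step 3: unify List Bool ~ b  [subst: {e:=Int, f:=Bool} | 0 pending]
  bind b := List Bool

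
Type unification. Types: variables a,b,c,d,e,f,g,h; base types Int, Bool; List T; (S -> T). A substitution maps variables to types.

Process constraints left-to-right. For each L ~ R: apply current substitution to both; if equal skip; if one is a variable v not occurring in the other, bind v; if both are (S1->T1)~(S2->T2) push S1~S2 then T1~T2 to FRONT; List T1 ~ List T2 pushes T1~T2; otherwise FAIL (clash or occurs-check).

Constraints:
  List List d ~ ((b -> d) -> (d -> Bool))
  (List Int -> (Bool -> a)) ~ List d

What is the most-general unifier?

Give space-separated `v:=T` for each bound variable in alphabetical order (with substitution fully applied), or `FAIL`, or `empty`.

step 1: unify List List d ~ ((b -> d) -> (d -> Bool))  [subst: {-} | 1 pending]
  clash: List List d vs ((b -> d) -> (d -> Bool))

Answer: FAIL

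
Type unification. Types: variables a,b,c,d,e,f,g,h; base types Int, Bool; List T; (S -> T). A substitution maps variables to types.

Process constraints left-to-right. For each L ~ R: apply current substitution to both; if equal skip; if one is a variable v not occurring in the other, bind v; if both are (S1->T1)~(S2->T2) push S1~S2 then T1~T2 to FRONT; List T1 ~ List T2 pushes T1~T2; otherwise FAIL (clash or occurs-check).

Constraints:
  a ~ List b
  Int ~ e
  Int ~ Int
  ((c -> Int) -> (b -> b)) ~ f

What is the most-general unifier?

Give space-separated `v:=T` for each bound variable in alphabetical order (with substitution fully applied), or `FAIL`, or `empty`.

Answer: a:=List b e:=Int f:=((c -> Int) -> (b -> b))

Derivation:
step 1: unify a ~ List b  [subst: {-} | 3 pending]
  bind a := List b
step 2: unify Int ~ e  [subst: {a:=List b} | 2 pending]
  bind e := Int
step 3: unify Int ~ Int  [subst: {a:=List b, e:=Int} | 1 pending]
  -> identical, skip
step 4: unify ((c -> Int) -> (b -> b)) ~ f  [subst: {a:=List b, e:=Int} | 0 pending]
  bind f := ((c -> Int) -> (b -> b))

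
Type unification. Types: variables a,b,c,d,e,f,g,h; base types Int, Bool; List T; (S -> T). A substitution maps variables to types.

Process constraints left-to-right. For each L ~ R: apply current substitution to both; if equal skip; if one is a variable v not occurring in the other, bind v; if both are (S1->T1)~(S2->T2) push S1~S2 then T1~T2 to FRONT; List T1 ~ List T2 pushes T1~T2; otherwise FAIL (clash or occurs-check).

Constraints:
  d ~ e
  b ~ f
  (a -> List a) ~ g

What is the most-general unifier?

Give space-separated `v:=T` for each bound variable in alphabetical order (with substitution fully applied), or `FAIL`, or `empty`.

step 1: unify d ~ e  [subst: {-} | 2 pending]
  bind d := e
step 2: unify b ~ f  [subst: {d:=e} | 1 pending]
  bind b := f
step 3: unify (a -> List a) ~ g  [subst: {d:=e, b:=f} | 0 pending]
  bind g := (a -> List a)

Answer: b:=f d:=e g:=(a -> List a)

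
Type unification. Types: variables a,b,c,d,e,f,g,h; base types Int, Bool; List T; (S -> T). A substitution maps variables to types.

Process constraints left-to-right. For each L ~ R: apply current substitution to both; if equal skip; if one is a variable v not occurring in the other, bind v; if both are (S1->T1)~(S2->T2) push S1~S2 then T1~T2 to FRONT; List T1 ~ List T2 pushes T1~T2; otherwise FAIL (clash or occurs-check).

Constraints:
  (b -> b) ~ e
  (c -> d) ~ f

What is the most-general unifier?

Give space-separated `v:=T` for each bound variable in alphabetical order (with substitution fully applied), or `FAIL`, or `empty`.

Answer: e:=(b -> b) f:=(c -> d)

Derivation:
step 1: unify (b -> b) ~ e  [subst: {-} | 1 pending]
  bind e := (b -> b)
step 2: unify (c -> d) ~ f  [subst: {e:=(b -> b)} | 0 pending]
  bind f := (c -> d)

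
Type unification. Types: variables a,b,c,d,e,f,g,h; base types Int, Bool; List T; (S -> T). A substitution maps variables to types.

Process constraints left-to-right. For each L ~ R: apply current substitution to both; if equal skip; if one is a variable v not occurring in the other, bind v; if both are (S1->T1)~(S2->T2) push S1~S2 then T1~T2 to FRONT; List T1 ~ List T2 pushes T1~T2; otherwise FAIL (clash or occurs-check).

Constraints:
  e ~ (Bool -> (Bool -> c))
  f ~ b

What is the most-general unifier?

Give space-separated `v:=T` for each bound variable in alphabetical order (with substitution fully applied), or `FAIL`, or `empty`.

Answer: e:=(Bool -> (Bool -> c)) f:=b

Derivation:
step 1: unify e ~ (Bool -> (Bool -> c))  [subst: {-} | 1 pending]
  bind e := (Bool -> (Bool -> c))
step 2: unify f ~ b  [subst: {e:=(Bool -> (Bool -> c))} | 0 pending]
  bind f := b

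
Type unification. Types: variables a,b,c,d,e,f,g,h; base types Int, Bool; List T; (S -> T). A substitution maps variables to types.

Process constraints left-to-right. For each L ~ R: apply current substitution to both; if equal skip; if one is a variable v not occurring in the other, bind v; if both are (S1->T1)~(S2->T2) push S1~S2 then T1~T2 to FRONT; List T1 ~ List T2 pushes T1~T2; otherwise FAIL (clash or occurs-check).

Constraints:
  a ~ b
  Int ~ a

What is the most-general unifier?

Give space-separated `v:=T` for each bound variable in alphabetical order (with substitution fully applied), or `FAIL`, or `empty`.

Answer: a:=Int b:=Int

Derivation:
step 1: unify a ~ b  [subst: {-} | 1 pending]
  bind a := b
step 2: unify Int ~ b  [subst: {a:=b} | 0 pending]
  bind b := Int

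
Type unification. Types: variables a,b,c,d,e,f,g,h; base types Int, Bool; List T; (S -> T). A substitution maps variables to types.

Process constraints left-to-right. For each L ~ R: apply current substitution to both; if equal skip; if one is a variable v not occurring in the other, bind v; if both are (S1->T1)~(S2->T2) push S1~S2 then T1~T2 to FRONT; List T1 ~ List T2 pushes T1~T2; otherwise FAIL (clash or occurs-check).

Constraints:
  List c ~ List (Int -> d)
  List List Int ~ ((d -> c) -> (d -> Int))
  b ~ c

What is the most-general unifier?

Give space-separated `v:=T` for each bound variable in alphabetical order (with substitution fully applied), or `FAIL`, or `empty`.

Answer: FAIL

Derivation:
step 1: unify List c ~ List (Int -> d)  [subst: {-} | 2 pending]
  -> decompose List: push c~(Int -> d)
step 2: unify c ~ (Int -> d)  [subst: {-} | 2 pending]
  bind c := (Int -> d)
step 3: unify List List Int ~ ((d -> (Int -> d)) -> (d -> Int))  [subst: {c:=(Int -> d)} | 1 pending]
  clash: List List Int vs ((d -> (Int -> d)) -> (d -> Int))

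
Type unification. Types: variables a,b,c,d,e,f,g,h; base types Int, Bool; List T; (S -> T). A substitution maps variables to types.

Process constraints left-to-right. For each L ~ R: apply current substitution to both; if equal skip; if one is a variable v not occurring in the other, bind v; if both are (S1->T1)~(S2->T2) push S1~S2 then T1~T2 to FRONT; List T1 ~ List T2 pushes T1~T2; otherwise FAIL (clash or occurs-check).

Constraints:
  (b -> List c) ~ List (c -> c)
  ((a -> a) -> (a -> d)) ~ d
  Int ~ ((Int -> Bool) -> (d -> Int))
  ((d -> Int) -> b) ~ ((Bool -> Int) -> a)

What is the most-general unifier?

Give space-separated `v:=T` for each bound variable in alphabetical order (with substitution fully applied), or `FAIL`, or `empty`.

step 1: unify (b -> List c) ~ List (c -> c)  [subst: {-} | 3 pending]
  clash: (b -> List c) vs List (c -> c)

Answer: FAIL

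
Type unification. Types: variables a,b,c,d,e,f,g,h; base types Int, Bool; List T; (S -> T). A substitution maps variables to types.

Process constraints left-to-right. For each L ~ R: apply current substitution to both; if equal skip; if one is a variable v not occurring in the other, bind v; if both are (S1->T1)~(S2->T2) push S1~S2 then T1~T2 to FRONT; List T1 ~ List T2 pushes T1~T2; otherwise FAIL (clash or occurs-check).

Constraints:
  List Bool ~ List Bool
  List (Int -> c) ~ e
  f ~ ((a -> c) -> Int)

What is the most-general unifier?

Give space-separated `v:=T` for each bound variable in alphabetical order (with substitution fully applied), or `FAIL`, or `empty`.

step 1: unify List Bool ~ List Bool  [subst: {-} | 2 pending]
  -> identical, skip
step 2: unify List (Int -> c) ~ e  [subst: {-} | 1 pending]
  bind e := List (Int -> c)
step 3: unify f ~ ((a -> c) -> Int)  [subst: {e:=List (Int -> c)} | 0 pending]
  bind f := ((a -> c) -> Int)

Answer: e:=List (Int -> c) f:=((a -> c) -> Int)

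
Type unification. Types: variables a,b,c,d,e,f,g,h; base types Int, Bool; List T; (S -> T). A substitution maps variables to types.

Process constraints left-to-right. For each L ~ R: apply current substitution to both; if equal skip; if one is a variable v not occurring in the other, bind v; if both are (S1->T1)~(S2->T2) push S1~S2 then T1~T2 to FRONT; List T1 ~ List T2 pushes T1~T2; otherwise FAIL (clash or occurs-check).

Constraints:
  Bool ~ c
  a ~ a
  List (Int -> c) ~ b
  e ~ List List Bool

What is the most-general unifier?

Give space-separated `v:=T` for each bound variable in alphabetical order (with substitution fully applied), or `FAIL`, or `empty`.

Answer: b:=List (Int -> Bool) c:=Bool e:=List List Bool

Derivation:
step 1: unify Bool ~ c  [subst: {-} | 3 pending]
  bind c := Bool
step 2: unify a ~ a  [subst: {c:=Bool} | 2 pending]
  -> identical, skip
step 3: unify List (Int -> Bool) ~ b  [subst: {c:=Bool} | 1 pending]
  bind b := List (Int -> Bool)
step 4: unify e ~ List List Bool  [subst: {c:=Bool, b:=List (Int -> Bool)} | 0 pending]
  bind e := List List Bool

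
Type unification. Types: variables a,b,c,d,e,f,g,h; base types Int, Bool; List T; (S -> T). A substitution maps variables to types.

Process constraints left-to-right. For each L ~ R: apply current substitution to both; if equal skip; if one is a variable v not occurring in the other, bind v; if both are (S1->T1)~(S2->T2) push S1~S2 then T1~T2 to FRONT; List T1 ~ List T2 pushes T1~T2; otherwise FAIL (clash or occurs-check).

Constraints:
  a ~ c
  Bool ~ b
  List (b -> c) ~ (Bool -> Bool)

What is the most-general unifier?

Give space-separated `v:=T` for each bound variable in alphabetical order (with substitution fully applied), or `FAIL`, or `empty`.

step 1: unify a ~ c  [subst: {-} | 2 pending]
  bind a := c
step 2: unify Bool ~ b  [subst: {a:=c} | 1 pending]
  bind b := Bool
step 3: unify List (Bool -> c) ~ (Bool -> Bool)  [subst: {a:=c, b:=Bool} | 0 pending]
  clash: List (Bool -> c) vs (Bool -> Bool)

Answer: FAIL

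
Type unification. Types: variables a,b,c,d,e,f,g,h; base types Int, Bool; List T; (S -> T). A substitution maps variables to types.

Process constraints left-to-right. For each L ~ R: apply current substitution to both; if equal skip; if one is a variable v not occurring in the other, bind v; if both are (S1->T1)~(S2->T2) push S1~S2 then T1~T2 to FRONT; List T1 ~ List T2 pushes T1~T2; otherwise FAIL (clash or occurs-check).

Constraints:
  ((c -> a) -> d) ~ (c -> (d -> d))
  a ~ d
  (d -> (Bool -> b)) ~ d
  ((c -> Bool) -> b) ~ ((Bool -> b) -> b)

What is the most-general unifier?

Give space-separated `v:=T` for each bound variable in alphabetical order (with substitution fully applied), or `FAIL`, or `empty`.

step 1: unify ((c -> a) -> d) ~ (c -> (d -> d))  [subst: {-} | 3 pending]
  -> decompose arrow: push (c -> a)~c, d~(d -> d)
step 2: unify (c -> a) ~ c  [subst: {-} | 4 pending]
  occurs-check fail

Answer: FAIL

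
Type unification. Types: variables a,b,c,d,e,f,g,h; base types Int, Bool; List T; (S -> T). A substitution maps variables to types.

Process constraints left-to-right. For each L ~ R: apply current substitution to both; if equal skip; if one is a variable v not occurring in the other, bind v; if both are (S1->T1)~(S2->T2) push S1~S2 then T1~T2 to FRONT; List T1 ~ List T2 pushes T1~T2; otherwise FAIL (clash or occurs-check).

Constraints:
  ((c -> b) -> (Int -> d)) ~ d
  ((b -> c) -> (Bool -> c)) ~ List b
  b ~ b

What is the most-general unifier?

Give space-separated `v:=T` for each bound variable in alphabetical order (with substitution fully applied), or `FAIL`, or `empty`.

Answer: FAIL

Derivation:
step 1: unify ((c -> b) -> (Int -> d)) ~ d  [subst: {-} | 2 pending]
  occurs-check fail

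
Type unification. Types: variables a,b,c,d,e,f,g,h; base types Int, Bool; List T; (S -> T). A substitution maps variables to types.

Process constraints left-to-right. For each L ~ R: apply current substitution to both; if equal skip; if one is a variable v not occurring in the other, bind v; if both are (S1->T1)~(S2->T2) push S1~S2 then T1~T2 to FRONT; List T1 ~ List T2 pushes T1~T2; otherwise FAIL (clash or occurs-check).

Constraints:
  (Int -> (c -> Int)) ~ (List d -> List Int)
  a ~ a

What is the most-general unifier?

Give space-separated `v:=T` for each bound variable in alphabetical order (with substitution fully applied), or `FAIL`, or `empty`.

step 1: unify (Int -> (c -> Int)) ~ (List d -> List Int)  [subst: {-} | 1 pending]
  -> decompose arrow: push Int~List d, (c -> Int)~List Int
step 2: unify Int ~ List d  [subst: {-} | 2 pending]
  clash: Int vs List d

Answer: FAIL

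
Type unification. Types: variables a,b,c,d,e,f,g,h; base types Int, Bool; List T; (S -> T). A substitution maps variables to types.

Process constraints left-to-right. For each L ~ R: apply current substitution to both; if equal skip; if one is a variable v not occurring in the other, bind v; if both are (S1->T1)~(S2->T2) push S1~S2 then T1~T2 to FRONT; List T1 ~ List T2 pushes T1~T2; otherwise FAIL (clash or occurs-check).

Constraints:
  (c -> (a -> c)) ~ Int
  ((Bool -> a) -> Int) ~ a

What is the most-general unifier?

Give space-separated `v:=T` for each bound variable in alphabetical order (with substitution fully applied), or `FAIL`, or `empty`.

step 1: unify (c -> (a -> c)) ~ Int  [subst: {-} | 1 pending]
  clash: (c -> (a -> c)) vs Int

Answer: FAIL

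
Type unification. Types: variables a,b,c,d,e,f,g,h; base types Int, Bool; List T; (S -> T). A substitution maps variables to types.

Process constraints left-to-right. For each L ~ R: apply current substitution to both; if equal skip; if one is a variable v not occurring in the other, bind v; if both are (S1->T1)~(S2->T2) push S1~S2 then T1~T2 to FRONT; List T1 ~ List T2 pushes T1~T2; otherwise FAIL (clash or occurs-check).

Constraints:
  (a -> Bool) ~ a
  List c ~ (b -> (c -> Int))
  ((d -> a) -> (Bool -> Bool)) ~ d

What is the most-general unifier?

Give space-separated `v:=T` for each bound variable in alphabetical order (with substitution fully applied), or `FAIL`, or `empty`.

Answer: FAIL

Derivation:
step 1: unify (a -> Bool) ~ a  [subst: {-} | 2 pending]
  occurs-check fail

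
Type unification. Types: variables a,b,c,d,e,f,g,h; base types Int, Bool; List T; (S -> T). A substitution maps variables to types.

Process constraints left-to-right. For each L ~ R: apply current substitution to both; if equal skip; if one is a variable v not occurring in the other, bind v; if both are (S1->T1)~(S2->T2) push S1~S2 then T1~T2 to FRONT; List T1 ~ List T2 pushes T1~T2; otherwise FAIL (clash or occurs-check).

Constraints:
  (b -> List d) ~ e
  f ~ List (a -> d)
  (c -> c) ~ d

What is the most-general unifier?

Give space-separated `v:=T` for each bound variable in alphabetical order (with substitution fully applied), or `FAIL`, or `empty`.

Answer: d:=(c -> c) e:=(b -> List (c -> c)) f:=List (a -> (c -> c))

Derivation:
step 1: unify (b -> List d) ~ e  [subst: {-} | 2 pending]
  bind e := (b -> List d)
step 2: unify f ~ List (a -> d)  [subst: {e:=(b -> List d)} | 1 pending]
  bind f := List (a -> d)
step 3: unify (c -> c) ~ d  [subst: {e:=(b -> List d), f:=List (a -> d)} | 0 pending]
  bind d := (c -> c)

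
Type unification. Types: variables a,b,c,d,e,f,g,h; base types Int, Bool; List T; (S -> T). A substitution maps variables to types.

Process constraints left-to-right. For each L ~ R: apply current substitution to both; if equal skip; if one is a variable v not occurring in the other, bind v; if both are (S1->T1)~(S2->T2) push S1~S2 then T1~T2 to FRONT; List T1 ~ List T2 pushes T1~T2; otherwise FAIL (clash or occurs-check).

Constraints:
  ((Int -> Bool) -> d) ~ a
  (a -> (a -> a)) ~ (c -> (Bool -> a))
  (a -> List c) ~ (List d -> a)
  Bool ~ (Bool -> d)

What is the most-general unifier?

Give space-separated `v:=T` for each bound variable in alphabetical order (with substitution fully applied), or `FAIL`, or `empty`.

Answer: FAIL

Derivation:
step 1: unify ((Int -> Bool) -> d) ~ a  [subst: {-} | 3 pending]
  bind a := ((Int -> Bool) -> d)
step 2: unify (((Int -> Bool) -> d) -> (((Int -> Bool) -> d) -> ((Int -> Bool) -> d))) ~ (c -> (Bool -> ((Int -> Bool) -> d)))  [subst: {a:=((Int -> Bool) -> d)} | 2 pending]
  -> decompose arrow: push ((Int -> Bool) -> d)~c, (((Int -> Bool) -> d) -> ((Int -> Bool) -> d))~(Bool -> ((Int -> Bool) -> d))
step 3: unify ((Int -> Bool) -> d) ~ c  [subst: {a:=((Int -> Bool) -> d)} | 3 pending]
  bind c := ((Int -> Bool) -> d)
step 4: unify (((Int -> Bool) -> d) -> ((Int -> Bool) -> d)) ~ (Bool -> ((Int -> Bool) -> d))  [subst: {a:=((Int -> Bool) -> d), c:=((Int -> Bool) -> d)} | 2 pending]
  -> decompose arrow: push ((Int -> Bool) -> d)~Bool, ((Int -> Bool) -> d)~((Int -> Bool) -> d)
step 5: unify ((Int -> Bool) -> d) ~ Bool  [subst: {a:=((Int -> Bool) -> d), c:=((Int -> Bool) -> d)} | 3 pending]
  clash: ((Int -> Bool) -> d) vs Bool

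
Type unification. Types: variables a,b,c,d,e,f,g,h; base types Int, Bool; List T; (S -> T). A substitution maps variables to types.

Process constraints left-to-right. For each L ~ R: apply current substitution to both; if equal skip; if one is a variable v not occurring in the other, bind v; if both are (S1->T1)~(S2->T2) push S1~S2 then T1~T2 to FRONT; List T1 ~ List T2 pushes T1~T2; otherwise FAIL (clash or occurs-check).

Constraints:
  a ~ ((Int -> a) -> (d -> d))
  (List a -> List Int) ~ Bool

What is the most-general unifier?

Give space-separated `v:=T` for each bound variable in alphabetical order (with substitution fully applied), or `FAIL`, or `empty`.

Answer: FAIL

Derivation:
step 1: unify a ~ ((Int -> a) -> (d -> d))  [subst: {-} | 1 pending]
  occurs-check fail: a in ((Int -> a) -> (d -> d))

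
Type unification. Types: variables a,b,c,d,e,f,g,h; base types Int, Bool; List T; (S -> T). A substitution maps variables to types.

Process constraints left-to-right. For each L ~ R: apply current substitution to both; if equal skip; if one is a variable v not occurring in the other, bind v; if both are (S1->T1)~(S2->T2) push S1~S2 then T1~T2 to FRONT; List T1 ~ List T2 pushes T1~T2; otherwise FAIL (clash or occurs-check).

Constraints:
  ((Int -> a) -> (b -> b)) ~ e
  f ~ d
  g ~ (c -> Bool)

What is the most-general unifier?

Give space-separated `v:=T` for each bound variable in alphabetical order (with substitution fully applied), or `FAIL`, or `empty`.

step 1: unify ((Int -> a) -> (b -> b)) ~ e  [subst: {-} | 2 pending]
  bind e := ((Int -> a) -> (b -> b))
step 2: unify f ~ d  [subst: {e:=((Int -> a) -> (b -> b))} | 1 pending]
  bind f := d
step 3: unify g ~ (c -> Bool)  [subst: {e:=((Int -> a) -> (b -> b)), f:=d} | 0 pending]
  bind g := (c -> Bool)

Answer: e:=((Int -> a) -> (b -> b)) f:=d g:=(c -> Bool)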